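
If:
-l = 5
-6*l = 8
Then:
No Solution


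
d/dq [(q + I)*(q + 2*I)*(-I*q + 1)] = -3*I*q^2 + 8*q + 5*I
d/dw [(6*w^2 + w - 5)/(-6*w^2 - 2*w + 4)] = -3/(18*w^2 - 24*w + 8)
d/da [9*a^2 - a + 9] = 18*a - 1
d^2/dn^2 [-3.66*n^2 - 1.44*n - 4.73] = -7.32000000000000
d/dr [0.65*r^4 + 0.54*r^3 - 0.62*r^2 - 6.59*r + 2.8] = 2.6*r^3 + 1.62*r^2 - 1.24*r - 6.59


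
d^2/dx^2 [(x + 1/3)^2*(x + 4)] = 6*x + 28/3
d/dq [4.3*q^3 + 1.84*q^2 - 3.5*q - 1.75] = 12.9*q^2 + 3.68*q - 3.5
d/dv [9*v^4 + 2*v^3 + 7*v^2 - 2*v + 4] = 36*v^3 + 6*v^2 + 14*v - 2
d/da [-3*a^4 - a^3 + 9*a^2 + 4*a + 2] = -12*a^3 - 3*a^2 + 18*a + 4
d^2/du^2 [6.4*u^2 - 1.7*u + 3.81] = 12.8000000000000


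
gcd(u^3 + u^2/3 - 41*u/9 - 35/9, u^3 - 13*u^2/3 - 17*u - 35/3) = u^2 + 8*u/3 + 5/3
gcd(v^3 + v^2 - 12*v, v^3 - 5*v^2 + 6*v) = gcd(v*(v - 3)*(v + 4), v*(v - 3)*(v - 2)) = v^2 - 3*v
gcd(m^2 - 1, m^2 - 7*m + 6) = m - 1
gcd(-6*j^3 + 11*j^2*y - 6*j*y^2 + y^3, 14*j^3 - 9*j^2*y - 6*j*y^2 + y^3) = -j + y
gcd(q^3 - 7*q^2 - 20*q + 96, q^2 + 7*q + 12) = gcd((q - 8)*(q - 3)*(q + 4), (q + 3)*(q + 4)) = q + 4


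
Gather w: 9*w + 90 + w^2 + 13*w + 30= w^2 + 22*w + 120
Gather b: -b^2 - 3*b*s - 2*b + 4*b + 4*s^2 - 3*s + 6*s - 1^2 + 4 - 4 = -b^2 + b*(2 - 3*s) + 4*s^2 + 3*s - 1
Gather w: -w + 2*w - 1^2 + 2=w + 1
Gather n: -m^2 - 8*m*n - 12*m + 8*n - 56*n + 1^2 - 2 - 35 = -m^2 - 12*m + n*(-8*m - 48) - 36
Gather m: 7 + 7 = 14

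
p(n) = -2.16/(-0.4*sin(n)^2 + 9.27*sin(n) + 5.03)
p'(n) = -2.16*(0.8*sin(n)*cos(n) - 9.27*cos(n))/(-0.4*sin(n)^2 + 9.27*sin(n) + 5.03)^2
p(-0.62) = 4.40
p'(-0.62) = 70.92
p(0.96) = -0.17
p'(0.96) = 0.07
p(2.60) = -0.22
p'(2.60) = -0.17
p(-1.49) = 0.47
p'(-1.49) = 0.08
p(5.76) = -7.24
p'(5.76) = 203.11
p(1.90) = -0.16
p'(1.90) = -0.03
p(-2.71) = -2.00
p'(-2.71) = -16.09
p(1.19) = -0.16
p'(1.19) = 0.04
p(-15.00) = 1.85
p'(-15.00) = -11.79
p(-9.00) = -1.89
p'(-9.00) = -14.49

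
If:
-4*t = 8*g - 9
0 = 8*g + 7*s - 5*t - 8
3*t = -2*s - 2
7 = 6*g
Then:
No Solution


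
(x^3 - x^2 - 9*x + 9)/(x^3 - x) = (x^2 - 9)/(x*(x + 1))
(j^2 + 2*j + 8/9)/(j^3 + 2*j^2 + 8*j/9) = 1/j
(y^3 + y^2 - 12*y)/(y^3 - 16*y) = (y - 3)/(y - 4)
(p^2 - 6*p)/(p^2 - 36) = p/(p + 6)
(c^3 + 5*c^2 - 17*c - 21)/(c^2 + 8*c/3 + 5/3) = 3*(c^2 + 4*c - 21)/(3*c + 5)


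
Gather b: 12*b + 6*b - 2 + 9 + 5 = 18*b + 12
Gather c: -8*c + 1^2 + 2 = 3 - 8*c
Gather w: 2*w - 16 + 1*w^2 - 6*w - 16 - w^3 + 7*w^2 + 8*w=-w^3 + 8*w^2 + 4*w - 32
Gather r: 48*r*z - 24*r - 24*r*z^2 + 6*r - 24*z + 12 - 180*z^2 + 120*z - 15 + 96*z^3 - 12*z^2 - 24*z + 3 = r*(-24*z^2 + 48*z - 18) + 96*z^3 - 192*z^2 + 72*z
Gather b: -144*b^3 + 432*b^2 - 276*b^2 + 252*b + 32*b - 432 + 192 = -144*b^3 + 156*b^2 + 284*b - 240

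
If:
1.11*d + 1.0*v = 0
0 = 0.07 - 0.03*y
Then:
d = -0.900900900900901*v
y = 2.33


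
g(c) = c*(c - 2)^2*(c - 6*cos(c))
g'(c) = c*(c - 2)^2*(6*sin(c) + 1) + c*(c - 6*cos(c))*(2*c - 4) + (c - 2)^2*(c - 6*cos(c))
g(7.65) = 1571.37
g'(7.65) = 2440.72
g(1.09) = -1.52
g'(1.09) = 7.65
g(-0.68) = 26.11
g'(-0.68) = -44.33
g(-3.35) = -241.65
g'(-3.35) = -52.45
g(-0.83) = 32.43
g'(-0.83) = -39.21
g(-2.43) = -100.81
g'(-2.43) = 226.17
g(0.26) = -4.36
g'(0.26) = -9.76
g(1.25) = -0.45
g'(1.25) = 5.55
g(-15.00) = 45265.52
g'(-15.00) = 4235.93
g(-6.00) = 4516.23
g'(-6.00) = -2909.54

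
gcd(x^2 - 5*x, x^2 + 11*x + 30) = 1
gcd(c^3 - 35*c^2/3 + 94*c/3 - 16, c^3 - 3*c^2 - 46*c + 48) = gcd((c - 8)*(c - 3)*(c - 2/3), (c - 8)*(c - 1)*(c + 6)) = c - 8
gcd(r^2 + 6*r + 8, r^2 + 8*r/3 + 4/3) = r + 2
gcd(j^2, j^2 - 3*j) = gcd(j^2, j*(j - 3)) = j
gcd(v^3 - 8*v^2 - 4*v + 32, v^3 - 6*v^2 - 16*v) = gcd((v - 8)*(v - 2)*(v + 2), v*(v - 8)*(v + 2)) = v^2 - 6*v - 16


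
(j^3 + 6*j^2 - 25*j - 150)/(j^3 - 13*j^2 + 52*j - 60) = (j^2 + 11*j + 30)/(j^2 - 8*j + 12)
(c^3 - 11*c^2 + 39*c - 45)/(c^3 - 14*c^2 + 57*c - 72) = (c - 5)/(c - 8)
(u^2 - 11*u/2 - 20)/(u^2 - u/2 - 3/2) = (-2*u^2 + 11*u + 40)/(-2*u^2 + u + 3)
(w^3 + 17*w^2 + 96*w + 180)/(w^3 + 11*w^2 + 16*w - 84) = (w^2 + 11*w + 30)/(w^2 + 5*w - 14)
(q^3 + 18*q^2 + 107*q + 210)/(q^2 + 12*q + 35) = q + 6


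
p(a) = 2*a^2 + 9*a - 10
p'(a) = 4*a + 9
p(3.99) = 57.75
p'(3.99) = 24.96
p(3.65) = 49.50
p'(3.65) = 23.60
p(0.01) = -9.91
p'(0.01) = 9.04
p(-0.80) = -15.92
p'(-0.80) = 5.80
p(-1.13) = -17.62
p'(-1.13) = 4.48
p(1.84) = 13.33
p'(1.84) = 16.36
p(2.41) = 23.31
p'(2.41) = 18.64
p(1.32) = 5.36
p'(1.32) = 14.28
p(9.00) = 233.00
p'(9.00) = 45.00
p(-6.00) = 8.00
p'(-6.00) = -15.00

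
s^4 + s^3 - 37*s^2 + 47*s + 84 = (s - 4)*(s - 3)*(s + 1)*(s + 7)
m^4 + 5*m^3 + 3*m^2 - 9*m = m*(m - 1)*(m + 3)^2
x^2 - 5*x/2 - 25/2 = (x - 5)*(x + 5/2)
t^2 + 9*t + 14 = (t + 2)*(t + 7)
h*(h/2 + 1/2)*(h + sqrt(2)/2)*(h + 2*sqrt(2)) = h^4/2 + h^3/2 + 5*sqrt(2)*h^3/4 + h^2 + 5*sqrt(2)*h^2/4 + h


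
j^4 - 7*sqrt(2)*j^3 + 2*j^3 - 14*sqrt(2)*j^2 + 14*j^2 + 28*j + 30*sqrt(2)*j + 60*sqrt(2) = (j + 2)*(j - 5*sqrt(2))*(j - 3*sqrt(2))*(j + sqrt(2))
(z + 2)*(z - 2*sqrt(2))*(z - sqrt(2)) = z^3 - 3*sqrt(2)*z^2 + 2*z^2 - 6*sqrt(2)*z + 4*z + 8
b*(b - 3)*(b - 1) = b^3 - 4*b^2 + 3*b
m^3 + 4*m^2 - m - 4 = (m - 1)*(m + 1)*(m + 4)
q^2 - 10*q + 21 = (q - 7)*(q - 3)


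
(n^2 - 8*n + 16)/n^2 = 1 - 8/n + 16/n^2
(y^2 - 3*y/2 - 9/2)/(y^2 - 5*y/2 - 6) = (y - 3)/(y - 4)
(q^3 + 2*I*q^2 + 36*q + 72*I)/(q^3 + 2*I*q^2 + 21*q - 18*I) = (q^2 - 4*I*q + 12)/(q^2 - 4*I*q - 3)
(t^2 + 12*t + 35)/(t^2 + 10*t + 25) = (t + 7)/(t + 5)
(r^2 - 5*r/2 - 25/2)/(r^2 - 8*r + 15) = (r + 5/2)/(r - 3)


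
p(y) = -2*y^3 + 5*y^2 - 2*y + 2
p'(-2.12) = -50.17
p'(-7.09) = -374.51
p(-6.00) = 626.00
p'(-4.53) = -170.43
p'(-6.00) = -278.00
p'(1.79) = -3.32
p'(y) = -6*y^2 + 10*y - 2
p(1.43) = 3.52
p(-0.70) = 6.54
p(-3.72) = 181.59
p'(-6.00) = -278.00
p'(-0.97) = -17.35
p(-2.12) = 47.77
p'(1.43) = 0.03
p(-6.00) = 626.00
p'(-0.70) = -11.94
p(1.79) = 2.97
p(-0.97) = 10.47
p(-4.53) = 299.58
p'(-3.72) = -122.23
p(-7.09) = 980.32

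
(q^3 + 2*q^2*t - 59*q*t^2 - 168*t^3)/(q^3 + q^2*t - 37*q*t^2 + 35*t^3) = (q^2 - 5*q*t - 24*t^2)/(q^2 - 6*q*t + 5*t^2)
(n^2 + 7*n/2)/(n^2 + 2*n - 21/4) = 2*n/(2*n - 3)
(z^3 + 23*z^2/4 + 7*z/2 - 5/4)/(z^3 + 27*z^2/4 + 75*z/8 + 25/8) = 2*(4*z^2 + 3*z - 1)/(8*z^2 + 14*z + 5)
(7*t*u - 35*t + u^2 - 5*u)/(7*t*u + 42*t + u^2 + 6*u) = (u - 5)/(u + 6)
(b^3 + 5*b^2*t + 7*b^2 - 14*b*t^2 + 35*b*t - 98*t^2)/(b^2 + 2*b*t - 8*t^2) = (b^2 + 7*b*t + 7*b + 49*t)/(b + 4*t)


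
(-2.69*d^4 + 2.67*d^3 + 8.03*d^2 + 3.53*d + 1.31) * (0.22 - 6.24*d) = 16.7856*d^5 - 17.2526*d^4 - 49.5198*d^3 - 20.2606*d^2 - 7.3978*d + 0.2882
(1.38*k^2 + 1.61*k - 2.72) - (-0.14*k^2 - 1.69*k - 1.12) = 1.52*k^2 + 3.3*k - 1.6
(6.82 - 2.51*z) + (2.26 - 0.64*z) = 9.08 - 3.15*z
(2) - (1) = 1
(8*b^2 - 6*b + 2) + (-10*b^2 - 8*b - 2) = -2*b^2 - 14*b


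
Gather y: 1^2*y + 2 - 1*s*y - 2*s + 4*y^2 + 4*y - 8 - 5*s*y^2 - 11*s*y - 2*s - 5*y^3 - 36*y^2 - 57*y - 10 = -4*s - 5*y^3 + y^2*(-5*s - 32) + y*(-12*s - 52) - 16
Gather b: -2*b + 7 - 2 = 5 - 2*b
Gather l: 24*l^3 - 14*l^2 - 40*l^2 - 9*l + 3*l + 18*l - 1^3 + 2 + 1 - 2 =24*l^3 - 54*l^2 + 12*l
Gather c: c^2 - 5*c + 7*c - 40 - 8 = c^2 + 2*c - 48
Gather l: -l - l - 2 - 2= -2*l - 4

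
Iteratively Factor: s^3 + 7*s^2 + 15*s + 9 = (s + 3)*(s^2 + 4*s + 3) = (s + 1)*(s + 3)*(s + 3)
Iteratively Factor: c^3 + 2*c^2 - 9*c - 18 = (c + 2)*(c^2 - 9) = (c + 2)*(c + 3)*(c - 3)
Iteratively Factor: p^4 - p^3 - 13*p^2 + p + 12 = (p - 1)*(p^3 - 13*p - 12) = (p - 4)*(p - 1)*(p^2 + 4*p + 3) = (p - 4)*(p - 1)*(p + 1)*(p + 3)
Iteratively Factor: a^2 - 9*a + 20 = (a - 5)*(a - 4)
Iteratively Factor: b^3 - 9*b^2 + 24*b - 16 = (b - 4)*(b^2 - 5*b + 4) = (b - 4)*(b - 1)*(b - 4)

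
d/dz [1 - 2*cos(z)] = 2*sin(z)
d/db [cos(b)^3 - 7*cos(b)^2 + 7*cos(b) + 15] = (-3*cos(b)^2 + 14*cos(b) - 7)*sin(b)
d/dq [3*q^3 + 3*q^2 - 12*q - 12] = 9*q^2 + 6*q - 12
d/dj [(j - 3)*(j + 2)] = 2*j - 1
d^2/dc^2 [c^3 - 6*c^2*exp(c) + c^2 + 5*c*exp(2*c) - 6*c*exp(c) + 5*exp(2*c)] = -6*c^2*exp(c) + 20*c*exp(2*c) - 30*c*exp(c) + 6*c + 40*exp(2*c) - 24*exp(c) + 2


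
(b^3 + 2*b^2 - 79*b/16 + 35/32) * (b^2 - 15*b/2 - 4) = b^5 - 11*b^4/2 - 383*b^3/16 + 241*b^2/8 + 739*b/64 - 35/8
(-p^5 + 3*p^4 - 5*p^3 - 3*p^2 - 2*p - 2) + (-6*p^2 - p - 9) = -p^5 + 3*p^4 - 5*p^3 - 9*p^2 - 3*p - 11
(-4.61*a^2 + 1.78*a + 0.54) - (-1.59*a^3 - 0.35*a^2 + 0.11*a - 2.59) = 1.59*a^3 - 4.26*a^2 + 1.67*a + 3.13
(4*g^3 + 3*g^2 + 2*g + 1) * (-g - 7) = -4*g^4 - 31*g^3 - 23*g^2 - 15*g - 7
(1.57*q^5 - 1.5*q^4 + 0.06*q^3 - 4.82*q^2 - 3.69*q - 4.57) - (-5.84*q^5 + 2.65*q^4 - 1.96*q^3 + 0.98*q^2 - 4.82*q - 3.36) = 7.41*q^5 - 4.15*q^4 + 2.02*q^3 - 5.8*q^2 + 1.13*q - 1.21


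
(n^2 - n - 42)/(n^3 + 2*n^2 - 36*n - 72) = (n - 7)/(n^2 - 4*n - 12)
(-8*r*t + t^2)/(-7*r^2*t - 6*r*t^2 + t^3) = (8*r - t)/(7*r^2 + 6*r*t - t^2)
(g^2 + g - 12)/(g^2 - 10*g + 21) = (g + 4)/(g - 7)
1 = 1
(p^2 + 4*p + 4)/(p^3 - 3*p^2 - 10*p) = (p + 2)/(p*(p - 5))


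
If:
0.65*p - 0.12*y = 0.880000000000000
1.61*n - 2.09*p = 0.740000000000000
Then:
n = 0.239655996177735*y + 2.21710463449594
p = 0.184615384615385*y + 1.35384615384615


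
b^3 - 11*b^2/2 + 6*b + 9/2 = (b - 3)^2*(b + 1/2)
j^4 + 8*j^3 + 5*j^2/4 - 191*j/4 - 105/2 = (j - 5/2)*(j + 3/2)*(j + 2)*(j + 7)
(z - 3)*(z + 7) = z^2 + 4*z - 21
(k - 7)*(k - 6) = k^2 - 13*k + 42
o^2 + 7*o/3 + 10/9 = (o + 2/3)*(o + 5/3)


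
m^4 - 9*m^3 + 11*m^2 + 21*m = m*(m - 7)*(m - 3)*(m + 1)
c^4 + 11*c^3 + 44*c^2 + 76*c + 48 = (c + 2)^2*(c + 3)*(c + 4)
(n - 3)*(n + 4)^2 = n^3 + 5*n^2 - 8*n - 48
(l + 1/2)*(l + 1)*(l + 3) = l^3 + 9*l^2/2 + 5*l + 3/2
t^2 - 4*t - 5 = (t - 5)*(t + 1)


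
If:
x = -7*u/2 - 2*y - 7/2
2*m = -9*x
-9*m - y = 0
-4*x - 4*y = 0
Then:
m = 0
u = -1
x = 0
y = 0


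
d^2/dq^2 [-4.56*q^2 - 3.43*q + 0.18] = -9.12000000000000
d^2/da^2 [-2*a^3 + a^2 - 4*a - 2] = 2 - 12*a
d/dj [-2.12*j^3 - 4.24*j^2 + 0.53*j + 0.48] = -6.36*j^2 - 8.48*j + 0.53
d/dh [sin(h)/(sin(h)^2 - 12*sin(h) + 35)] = (cos(h)^2 + 34)*cos(h)/((sin(h) - 7)^2*(sin(h) - 5)^2)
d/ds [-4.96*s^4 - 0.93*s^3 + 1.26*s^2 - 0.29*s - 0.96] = -19.84*s^3 - 2.79*s^2 + 2.52*s - 0.29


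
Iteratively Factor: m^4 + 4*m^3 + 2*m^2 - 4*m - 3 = (m - 1)*(m^3 + 5*m^2 + 7*m + 3) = (m - 1)*(m + 1)*(m^2 + 4*m + 3) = (m - 1)*(m + 1)^2*(m + 3)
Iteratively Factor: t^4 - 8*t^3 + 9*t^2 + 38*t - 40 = (t - 4)*(t^3 - 4*t^2 - 7*t + 10) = (t - 4)*(t - 1)*(t^2 - 3*t - 10) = (t - 5)*(t - 4)*(t - 1)*(t + 2)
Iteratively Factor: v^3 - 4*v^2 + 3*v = (v - 3)*(v^2 - v) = v*(v - 3)*(v - 1)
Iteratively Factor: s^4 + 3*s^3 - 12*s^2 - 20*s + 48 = (s + 3)*(s^3 - 12*s + 16) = (s - 2)*(s + 3)*(s^2 + 2*s - 8) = (s - 2)*(s + 3)*(s + 4)*(s - 2)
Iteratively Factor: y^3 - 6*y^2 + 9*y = (y)*(y^2 - 6*y + 9) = y*(y - 3)*(y - 3)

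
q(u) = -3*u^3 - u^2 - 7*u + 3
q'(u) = -9*u^2 - 2*u - 7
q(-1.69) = 26.45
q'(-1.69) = -29.32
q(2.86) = -95.38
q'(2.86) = -86.34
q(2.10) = -43.89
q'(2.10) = -50.89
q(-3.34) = 127.00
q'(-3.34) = -100.72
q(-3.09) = 103.59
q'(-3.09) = -86.75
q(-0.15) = 4.04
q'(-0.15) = -6.90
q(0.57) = -1.87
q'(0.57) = -11.06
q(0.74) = -3.94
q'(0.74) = -13.41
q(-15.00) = 10008.00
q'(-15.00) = -2002.00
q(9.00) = -2328.00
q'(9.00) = -754.00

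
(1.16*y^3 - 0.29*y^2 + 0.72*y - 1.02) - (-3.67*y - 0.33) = 1.16*y^3 - 0.29*y^2 + 4.39*y - 0.69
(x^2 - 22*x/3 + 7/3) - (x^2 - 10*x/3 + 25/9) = -4*x - 4/9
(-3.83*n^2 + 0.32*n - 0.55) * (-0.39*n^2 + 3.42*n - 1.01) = 1.4937*n^4 - 13.2234*n^3 + 5.1772*n^2 - 2.2042*n + 0.5555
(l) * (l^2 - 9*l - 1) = l^3 - 9*l^2 - l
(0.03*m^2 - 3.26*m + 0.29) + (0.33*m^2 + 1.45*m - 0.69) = 0.36*m^2 - 1.81*m - 0.4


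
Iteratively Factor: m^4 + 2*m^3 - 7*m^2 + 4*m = (m - 1)*(m^3 + 3*m^2 - 4*m) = (m - 1)*(m + 4)*(m^2 - m) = m*(m - 1)*(m + 4)*(m - 1)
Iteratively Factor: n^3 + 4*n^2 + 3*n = (n + 3)*(n^2 + n) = n*(n + 3)*(n + 1)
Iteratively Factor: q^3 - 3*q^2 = (q)*(q^2 - 3*q) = q^2*(q - 3)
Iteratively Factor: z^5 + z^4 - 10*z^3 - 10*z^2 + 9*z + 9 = (z + 1)*(z^4 - 10*z^2 + 9) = (z - 3)*(z + 1)*(z^3 + 3*z^2 - z - 3) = (z - 3)*(z - 1)*(z + 1)*(z^2 + 4*z + 3) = (z - 3)*(z - 1)*(z + 1)*(z + 3)*(z + 1)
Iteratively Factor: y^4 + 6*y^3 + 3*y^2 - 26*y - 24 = (y + 1)*(y^3 + 5*y^2 - 2*y - 24) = (y + 1)*(y + 4)*(y^2 + y - 6) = (y + 1)*(y + 3)*(y + 4)*(y - 2)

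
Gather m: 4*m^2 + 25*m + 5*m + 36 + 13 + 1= 4*m^2 + 30*m + 50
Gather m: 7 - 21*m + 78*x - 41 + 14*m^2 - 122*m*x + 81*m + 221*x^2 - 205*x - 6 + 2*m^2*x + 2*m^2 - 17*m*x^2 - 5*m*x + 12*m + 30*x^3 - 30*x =m^2*(2*x + 16) + m*(-17*x^2 - 127*x + 72) + 30*x^3 + 221*x^2 - 157*x - 40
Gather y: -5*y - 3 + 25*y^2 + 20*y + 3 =25*y^2 + 15*y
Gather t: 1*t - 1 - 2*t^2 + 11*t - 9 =-2*t^2 + 12*t - 10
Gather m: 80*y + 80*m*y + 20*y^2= 80*m*y + 20*y^2 + 80*y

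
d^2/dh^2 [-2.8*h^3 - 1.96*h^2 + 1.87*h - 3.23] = -16.8*h - 3.92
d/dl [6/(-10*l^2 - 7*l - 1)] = 6*(20*l + 7)/(10*l^2 + 7*l + 1)^2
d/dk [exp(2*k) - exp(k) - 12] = (2*exp(k) - 1)*exp(k)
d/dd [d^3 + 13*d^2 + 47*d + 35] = 3*d^2 + 26*d + 47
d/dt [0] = 0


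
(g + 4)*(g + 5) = g^2 + 9*g + 20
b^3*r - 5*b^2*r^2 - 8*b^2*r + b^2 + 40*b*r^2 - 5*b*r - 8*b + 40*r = (b - 8)*(b - 5*r)*(b*r + 1)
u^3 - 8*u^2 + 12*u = u*(u - 6)*(u - 2)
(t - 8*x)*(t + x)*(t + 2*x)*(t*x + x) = t^4*x - 5*t^3*x^2 + t^3*x - 22*t^2*x^3 - 5*t^2*x^2 - 16*t*x^4 - 22*t*x^3 - 16*x^4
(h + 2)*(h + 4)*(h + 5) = h^3 + 11*h^2 + 38*h + 40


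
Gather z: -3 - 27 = -30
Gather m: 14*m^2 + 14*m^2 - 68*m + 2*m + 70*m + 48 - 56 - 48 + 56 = 28*m^2 + 4*m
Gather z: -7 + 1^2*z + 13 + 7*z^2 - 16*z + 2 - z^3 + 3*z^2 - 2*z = -z^3 + 10*z^2 - 17*z + 8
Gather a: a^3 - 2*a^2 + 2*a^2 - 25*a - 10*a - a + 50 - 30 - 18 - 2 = a^3 - 36*a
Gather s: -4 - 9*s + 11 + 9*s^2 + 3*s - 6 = 9*s^2 - 6*s + 1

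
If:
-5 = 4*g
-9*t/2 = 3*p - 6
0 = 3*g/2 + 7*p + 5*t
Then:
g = -5/4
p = -115/88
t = 97/44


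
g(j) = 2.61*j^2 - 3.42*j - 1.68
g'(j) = 5.22*j - 3.42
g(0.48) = -2.72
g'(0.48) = -0.91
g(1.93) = 1.44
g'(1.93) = 6.65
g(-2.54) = 23.85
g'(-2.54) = -16.68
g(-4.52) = 67.10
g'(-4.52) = -27.01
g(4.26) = 31.12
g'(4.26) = 18.82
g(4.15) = 29.08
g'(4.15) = 18.24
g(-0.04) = -1.54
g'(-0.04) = -3.63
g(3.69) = 21.24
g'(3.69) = 15.84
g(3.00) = 11.55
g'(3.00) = 12.24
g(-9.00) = 240.51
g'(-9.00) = -50.40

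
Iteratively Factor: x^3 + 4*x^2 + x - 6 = (x - 1)*(x^2 + 5*x + 6) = (x - 1)*(x + 2)*(x + 3)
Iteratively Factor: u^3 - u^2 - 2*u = (u - 2)*(u^2 + u) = (u - 2)*(u + 1)*(u)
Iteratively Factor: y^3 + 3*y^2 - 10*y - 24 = (y + 4)*(y^2 - y - 6) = (y + 2)*(y + 4)*(y - 3)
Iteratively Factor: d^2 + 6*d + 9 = (d + 3)*(d + 3)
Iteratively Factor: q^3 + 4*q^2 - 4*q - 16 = (q - 2)*(q^2 + 6*q + 8) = (q - 2)*(q + 2)*(q + 4)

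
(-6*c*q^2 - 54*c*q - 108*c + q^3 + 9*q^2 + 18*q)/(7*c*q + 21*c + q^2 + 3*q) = (-6*c*q - 36*c + q^2 + 6*q)/(7*c + q)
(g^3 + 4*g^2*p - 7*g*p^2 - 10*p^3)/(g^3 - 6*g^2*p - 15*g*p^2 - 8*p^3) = (-g^2 - 3*g*p + 10*p^2)/(-g^2 + 7*g*p + 8*p^2)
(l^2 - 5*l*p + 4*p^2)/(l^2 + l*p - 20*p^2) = (l - p)/(l + 5*p)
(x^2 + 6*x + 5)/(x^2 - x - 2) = (x + 5)/(x - 2)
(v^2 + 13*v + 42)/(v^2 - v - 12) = (v^2 + 13*v + 42)/(v^2 - v - 12)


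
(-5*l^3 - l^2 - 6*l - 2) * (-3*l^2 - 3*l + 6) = 15*l^5 + 18*l^4 - 9*l^3 + 18*l^2 - 30*l - 12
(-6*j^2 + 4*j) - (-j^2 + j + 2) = -5*j^2 + 3*j - 2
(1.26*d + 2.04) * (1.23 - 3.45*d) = -4.347*d^2 - 5.4882*d + 2.5092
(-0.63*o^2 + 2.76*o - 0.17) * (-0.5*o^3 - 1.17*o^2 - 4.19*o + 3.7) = 0.315*o^5 - 0.6429*o^4 - 0.504499999999999*o^3 - 13.6965*o^2 + 10.9243*o - 0.629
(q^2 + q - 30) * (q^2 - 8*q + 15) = q^4 - 7*q^3 - 23*q^2 + 255*q - 450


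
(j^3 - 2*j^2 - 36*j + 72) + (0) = j^3 - 2*j^2 - 36*j + 72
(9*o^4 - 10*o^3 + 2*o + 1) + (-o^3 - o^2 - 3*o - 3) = 9*o^4 - 11*o^3 - o^2 - o - 2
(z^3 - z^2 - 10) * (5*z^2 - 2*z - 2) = 5*z^5 - 7*z^4 - 48*z^2 + 20*z + 20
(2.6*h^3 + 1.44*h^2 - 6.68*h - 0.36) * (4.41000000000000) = 11.466*h^3 + 6.3504*h^2 - 29.4588*h - 1.5876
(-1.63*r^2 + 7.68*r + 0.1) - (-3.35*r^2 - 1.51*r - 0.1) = 1.72*r^2 + 9.19*r + 0.2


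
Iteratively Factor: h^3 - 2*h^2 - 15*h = (h - 5)*(h^2 + 3*h) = (h - 5)*(h + 3)*(h)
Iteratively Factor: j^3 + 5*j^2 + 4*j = (j + 4)*(j^2 + j) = j*(j + 4)*(j + 1)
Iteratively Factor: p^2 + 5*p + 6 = (p + 3)*(p + 2)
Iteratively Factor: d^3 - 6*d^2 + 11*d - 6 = (d - 2)*(d^2 - 4*d + 3) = (d - 2)*(d - 1)*(d - 3)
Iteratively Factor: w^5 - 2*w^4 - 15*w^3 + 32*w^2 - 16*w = (w - 4)*(w^4 + 2*w^3 - 7*w^2 + 4*w) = (w - 4)*(w + 4)*(w^3 - 2*w^2 + w) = w*(w - 4)*(w + 4)*(w^2 - 2*w + 1) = w*(w - 4)*(w - 1)*(w + 4)*(w - 1)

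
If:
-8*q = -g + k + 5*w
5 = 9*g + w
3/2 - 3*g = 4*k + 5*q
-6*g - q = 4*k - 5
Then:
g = 623/1334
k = 454/667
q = -350/667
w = 1063/1334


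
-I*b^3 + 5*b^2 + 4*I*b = b*(b + 4*I)*(-I*b + 1)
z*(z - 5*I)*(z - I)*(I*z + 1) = I*z^4 + 7*z^3 - 11*I*z^2 - 5*z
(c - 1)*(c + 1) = c^2 - 1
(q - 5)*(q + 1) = q^2 - 4*q - 5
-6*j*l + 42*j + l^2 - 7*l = (-6*j + l)*(l - 7)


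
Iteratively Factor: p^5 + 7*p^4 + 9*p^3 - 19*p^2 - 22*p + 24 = (p + 3)*(p^4 + 4*p^3 - 3*p^2 - 10*p + 8) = (p - 1)*(p + 3)*(p^3 + 5*p^2 + 2*p - 8) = (p - 1)*(p + 3)*(p + 4)*(p^2 + p - 2) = (p - 1)^2*(p + 3)*(p + 4)*(p + 2)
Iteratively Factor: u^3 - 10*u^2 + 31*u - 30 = (u - 2)*(u^2 - 8*u + 15) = (u - 3)*(u - 2)*(u - 5)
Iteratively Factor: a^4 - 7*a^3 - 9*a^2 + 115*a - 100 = (a - 1)*(a^3 - 6*a^2 - 15*a + 100) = (a - 5)*(a - 1)*(a^2 - a - 20) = (a - 5)^2*(a - 1)*(a + 4)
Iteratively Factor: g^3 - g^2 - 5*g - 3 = (g + 1)*(g^2 - 2*g - 3) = (g - 3)*(g + 1)*(g + 1)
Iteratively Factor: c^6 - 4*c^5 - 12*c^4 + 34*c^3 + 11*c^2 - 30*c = (c + 3)*(c^5 - 7*c^4 + 9*c^3 + 7*c^2 - 10*c) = (c - 2)*(c + 3)*(c^4 - 5*c^3 - c^2 + 5*c) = (c - 2)*(c - 1)*(c + 3)*(c^3 - 4*c^2 - 5*c) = (c - 5)*(c - 2)*(c - 1)*(c + 3)*(c^2 + c) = c*(c - 5)*(c - 2)*(c - 1)*(c + 3)*(c + 1)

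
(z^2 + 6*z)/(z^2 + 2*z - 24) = z/(z - 4)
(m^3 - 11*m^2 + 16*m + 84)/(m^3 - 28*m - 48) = (m - 7)/(m + 4)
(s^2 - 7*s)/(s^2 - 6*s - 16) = s*(7 - s)/(-s^2 + 6*s + 16)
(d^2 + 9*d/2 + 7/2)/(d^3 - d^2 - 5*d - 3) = (d + 7/2)/(d^2 - 2*d - 3)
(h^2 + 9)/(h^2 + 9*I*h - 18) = (h - 3*I)/(h + 6*I)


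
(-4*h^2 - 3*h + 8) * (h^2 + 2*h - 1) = -4*h^4 - 11*h^3 + 6*h^2 + 19*h - 8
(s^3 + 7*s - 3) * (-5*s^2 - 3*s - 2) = -5*s^5 - 3*s^4 - 37*s^3 - 6*s^2 - 5*s + 6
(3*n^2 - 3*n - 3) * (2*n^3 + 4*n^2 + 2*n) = 6*n^5 + 6*n^4 - 12*n^3 - 18*n^2 - 6*n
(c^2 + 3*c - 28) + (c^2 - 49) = 2*c^2 + 3*c - 77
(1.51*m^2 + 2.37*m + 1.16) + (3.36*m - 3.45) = 1.51*m^2 + 5.73*m - 2.29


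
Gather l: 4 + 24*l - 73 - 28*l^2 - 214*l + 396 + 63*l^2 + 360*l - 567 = 35*l^2 + 170*l - 240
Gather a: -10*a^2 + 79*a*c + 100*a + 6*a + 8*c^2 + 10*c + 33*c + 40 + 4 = -10*a^2 + a*(79*c + 106) + 8*c^2 + 43*c + 44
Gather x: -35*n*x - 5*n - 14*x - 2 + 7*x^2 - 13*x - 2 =-5*n + 7*x^2 + x*(-35*n - 27) - 4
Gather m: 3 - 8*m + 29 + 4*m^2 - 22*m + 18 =4*m^2 - 30*m + 50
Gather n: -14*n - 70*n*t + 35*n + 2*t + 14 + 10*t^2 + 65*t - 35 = n*(21 - 70*t) + 10*t^2 + 67*t - 21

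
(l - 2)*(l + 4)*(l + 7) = l^3 + 9*l^2 + 6*l - 56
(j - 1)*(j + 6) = j^2 + 5*j - 6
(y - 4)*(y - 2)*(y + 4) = y^3 - 2*y^2 - 16*y + 32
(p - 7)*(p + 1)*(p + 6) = p^3 - 43*p - 42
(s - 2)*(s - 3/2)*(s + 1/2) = s^3 - 3*s^2 + 5*s/4 + 3/2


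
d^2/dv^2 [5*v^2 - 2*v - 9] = 10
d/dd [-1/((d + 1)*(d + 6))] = (2*d + 7)/((d + 1)^2*(d + 6)^2)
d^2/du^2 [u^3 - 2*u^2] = 6*u - 4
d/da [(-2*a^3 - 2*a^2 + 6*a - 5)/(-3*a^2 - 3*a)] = (2*a^4 + 4*a^3 + 8*a^2 - 10*a - 5)/(3*a^2*(a^2 + 2*a + 1))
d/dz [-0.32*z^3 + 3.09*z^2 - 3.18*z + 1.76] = -0.96*z^2 + 6.18*z - 3.18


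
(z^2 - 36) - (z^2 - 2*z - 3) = 2*z - 33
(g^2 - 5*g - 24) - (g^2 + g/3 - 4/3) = -16*g/3 - 68/3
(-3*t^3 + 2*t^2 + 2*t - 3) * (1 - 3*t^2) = 9*t^5 - 6*t^4 - 9*t^3 + 11*t^2 + 2*t - 3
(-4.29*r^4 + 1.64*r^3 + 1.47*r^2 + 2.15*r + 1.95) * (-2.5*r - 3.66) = 10.725*r^5 + 11.6014*r^4 - 9.6774*r^3 - 10.7552*r^2 - 12.744*r - 7.137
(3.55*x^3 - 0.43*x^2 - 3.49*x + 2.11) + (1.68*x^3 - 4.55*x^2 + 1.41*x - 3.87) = 5.23*x^3 - 4.98*x^2 - 2.08*x - 1.76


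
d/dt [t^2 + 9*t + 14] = 2*t + 9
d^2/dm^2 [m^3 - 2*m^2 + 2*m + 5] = 6*m - 4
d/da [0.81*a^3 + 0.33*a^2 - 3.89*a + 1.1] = 2.43*a^2 + 0.66*a - 3.89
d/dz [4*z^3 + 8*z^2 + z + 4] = 12*z^2 + 16*z + 1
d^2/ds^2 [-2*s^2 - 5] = -4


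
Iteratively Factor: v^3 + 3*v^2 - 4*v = (v + 4)*(v^2 - v) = (v - 1)*(v + 4)*(v)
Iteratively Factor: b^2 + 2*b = (b + 2)*(b)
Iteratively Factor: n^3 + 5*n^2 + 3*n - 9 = (n + 3)*(n^2 + 2*n - 3) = (n + 3)^2*(n - 1)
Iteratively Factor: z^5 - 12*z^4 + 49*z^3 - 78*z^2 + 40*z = (z - 5)*(z^4 - 7*z^3 + 14*z^2 - 8*z) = (z - 5)*(z - 1)*(z^3 - 6*z^2 + 8*z) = (z - 5)*(z - 2)*(z - 1)*(z^2 - 4*z) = z*(z - 5)*(z - 2)*(z - 1)*(z - 4)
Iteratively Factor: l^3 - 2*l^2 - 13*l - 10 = (l - 5)*(l^2 + 3*l + 2) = (l - 5)*(l + 2)*(l + 1)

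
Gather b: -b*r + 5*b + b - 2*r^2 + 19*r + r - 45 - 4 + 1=b*(6 - r) - 2*r^2 + 20*r - 48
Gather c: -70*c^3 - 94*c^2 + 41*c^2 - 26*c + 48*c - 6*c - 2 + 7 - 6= -70*c^3 - 53*c^2 + 16*c - 1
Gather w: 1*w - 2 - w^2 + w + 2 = -w^2 + 2*w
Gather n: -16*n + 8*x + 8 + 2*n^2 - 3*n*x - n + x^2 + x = 2*n^2 + n*(-3*x - 17) + x^2 + 9*x + 8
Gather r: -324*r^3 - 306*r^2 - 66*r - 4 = -324*r^3 - 306*r^2 - 66*r - 4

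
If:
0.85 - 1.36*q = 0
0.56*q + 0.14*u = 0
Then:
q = 0.62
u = -2.50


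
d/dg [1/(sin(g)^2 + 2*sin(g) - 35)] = -2*(sin(g) + 1)*cos(g)/(sin(g)^2 + 2*sin(g) - 35)^2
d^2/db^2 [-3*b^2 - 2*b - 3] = -6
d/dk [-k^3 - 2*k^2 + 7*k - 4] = -3*k^2 - 4*k + 7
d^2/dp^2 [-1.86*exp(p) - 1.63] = -1.86*exp(p)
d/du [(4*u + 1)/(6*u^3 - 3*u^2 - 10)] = 2*(12*u^3 - 6*u^2 - 3*u*(3*u - 1)*(4*u + 1) - 20)/(-6*u^3 + 3*u^2 + 10)^2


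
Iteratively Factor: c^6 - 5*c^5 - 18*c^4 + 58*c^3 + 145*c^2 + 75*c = (c + 1)*(c^5 - 6*c^4 - 12*c^3 + 70*c^2 + 75*c) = (c - 5)*(c + 1)*(c^4 - c^3 - 17*c^2 - 15*c) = (c - 5)*(c + 1)^2*(c^3 - 2*c^2 - 15*c) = (c - 5)^2*(c + 1)^2*(c^2 + 3*c) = (c - 5)^2*(c + 1)^2*(c + 3)*(c)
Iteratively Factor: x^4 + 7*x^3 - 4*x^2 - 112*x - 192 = (x + 4)*(x^3 + 3*x^2 - 16*x - 48) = (x + 4)^2*(x^2 - x - 12) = (x - 4)*(x + 4)^2*(x + 3)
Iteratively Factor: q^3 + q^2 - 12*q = (q - 3)*(q^2 + 4*q) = q*(q - 3)*(q + 4)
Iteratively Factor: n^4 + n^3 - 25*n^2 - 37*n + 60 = (n - 5)*(n^3 + 6*n^2 + 5*n - 12) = (n - 5)*(n + 3)*(n^2 + 3*n - 4) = (n - 5)*(n + 3)*(n + 4)*(n - 1)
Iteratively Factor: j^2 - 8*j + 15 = (j - 3)*(j - 5)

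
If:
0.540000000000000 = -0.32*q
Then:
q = -1.69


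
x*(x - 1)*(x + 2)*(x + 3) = x^4 + 4*x^3 + x^2 - 6*x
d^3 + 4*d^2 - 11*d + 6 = (d - 1)^2*(d + 6)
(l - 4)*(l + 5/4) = l^2 - 11*l/4 - 5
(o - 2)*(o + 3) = o^2 + o - 6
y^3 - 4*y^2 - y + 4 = (y - 4)*(y - 1)*(y + 1)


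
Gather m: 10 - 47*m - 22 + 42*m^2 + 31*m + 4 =42*m^2 - 16*m - 8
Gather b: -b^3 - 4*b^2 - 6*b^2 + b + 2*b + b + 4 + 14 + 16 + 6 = -b^3 - 10*b^2 + 4*b + 40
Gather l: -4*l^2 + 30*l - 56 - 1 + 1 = -4*l^2 + 30*l - 56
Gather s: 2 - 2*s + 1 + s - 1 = 2 - s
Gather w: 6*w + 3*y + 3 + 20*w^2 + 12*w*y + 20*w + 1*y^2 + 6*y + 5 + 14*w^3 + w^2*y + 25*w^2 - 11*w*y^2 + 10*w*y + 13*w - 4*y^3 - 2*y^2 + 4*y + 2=14*w^3 + w^2*(y + 45) + w*(-11*y^2 + 22*y + 39) - 4*y^3 - y^2 + 13*y + 10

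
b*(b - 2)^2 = b^3 - 4*b^2 + 4*b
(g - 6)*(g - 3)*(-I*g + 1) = -I*g^3 + g^2 + 9*I*g^2 - 9*g - 18*I*g + 18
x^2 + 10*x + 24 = (x + 4)*(x + 6)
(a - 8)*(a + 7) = a^2 - a - 56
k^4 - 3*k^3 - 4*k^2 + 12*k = k*(k - 3)*(k - 2)*(k + 2)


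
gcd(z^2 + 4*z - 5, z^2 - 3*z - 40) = z + 5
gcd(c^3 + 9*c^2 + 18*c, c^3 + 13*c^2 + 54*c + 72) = c^2 + 9*c + 18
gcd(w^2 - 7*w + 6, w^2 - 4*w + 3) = w - 1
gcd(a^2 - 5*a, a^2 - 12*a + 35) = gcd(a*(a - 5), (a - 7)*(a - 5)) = a - 5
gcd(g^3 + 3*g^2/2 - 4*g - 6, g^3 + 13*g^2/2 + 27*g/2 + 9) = g^2 + 7*g/2 + 3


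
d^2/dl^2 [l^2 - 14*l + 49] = 2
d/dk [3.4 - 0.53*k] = -0.530000000000000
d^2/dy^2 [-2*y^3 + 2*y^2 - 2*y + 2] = 4 - 12*y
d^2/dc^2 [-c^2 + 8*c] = -2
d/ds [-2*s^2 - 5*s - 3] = -4*s - 5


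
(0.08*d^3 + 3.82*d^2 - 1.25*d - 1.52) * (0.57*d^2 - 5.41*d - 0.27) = 0.0456*d^5 + 1.7446*d^4 - 21.4003*d^3 + 4.8647*d^2 + 8.5607*d + 0.4104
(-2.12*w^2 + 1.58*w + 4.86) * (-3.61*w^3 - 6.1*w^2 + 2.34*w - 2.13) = 7.6532*w^5 + 7.2282*w^4 - 32.1434*w^3 - 21.4332*w^2 + 8.007*w - 10.3518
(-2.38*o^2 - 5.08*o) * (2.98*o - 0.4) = -7.0924*o^3 - 14.1864*o^2 + 2.032*o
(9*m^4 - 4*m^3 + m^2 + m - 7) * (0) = 0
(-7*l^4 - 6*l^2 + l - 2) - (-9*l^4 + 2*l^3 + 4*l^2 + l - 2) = 2*l^4 - 2*l^3 - 10*l^2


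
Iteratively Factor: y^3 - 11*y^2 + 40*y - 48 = (y - 4)*(y^2 - 7*y + 12) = (y - 4)*(y - 3)*(y - 4)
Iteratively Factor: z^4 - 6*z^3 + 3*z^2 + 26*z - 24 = (z - 3)*(z^3 - 3*z^2 - 6*z + 8) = (z - 4)*(z - 3)*(z^2 + z - 2) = (z - 4)*(z - 3)*(z + 2)*(z - 1)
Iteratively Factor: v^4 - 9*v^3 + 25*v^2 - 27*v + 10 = (v - 1)*(v^3 - 8*v^2 + 17*v - 10) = (v - 2)*(v - 1)*(v^2 - 6*v + 5) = (v - 2)*(v - 1)^2*(v - 5)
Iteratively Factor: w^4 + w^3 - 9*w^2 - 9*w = (w - 3)*(w^3 + 4*w^2 + 3*w) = w*(w - 3)*(w^2 + 4*w + 3) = w*(w - 3)*(w + 1)*(w + 3)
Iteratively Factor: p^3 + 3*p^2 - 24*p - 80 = (p + 4)*(p^2 - p - 20) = (p + 4)^2*(p - 5)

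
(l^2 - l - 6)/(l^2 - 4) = (l - 3)/(l - 2)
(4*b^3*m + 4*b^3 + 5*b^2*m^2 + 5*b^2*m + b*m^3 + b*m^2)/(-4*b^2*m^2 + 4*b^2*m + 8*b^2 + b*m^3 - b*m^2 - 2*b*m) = (-4*b^2 - 5*b*m - m^2)/(4*b*m - 8*b - m^2 + 2*m)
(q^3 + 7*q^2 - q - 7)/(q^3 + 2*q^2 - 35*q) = (q^2 - 1)/(q*(q - 5))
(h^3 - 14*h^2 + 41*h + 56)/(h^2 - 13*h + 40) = (h^2 - 6*h - 7)/(h - 5)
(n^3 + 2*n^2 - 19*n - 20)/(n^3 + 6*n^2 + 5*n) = (n - 4)/n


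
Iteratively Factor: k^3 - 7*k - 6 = (k - 3)*(k^2 + 3*k + 2) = (k - 3)*(k + 2)*(k + 1)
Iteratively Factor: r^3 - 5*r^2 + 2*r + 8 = (r + 1)*(r^2 - 6*r + 8) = (r - 2)*(r + 1)*(r - 4)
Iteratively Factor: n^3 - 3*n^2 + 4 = (n + 1)*(n^2 - 4*n + 4) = (n - 2)*(n + 1)*(n - 2)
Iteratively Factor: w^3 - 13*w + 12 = (w + 4)*(w^2 - 4*w + 3) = (w - 3)*(w + 4)*(w - 1)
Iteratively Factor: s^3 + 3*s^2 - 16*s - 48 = (s - 4)*(s^2 + 7*s + 12) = (s - 4)*(s + 4)*(s + 3)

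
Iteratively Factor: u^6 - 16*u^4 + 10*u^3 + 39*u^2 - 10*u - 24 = (u + 4)*(u^5 - 4*u^4 + 10*u^2 - u - 6) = (u - 3)*(u + 4)*(u^4 - u^3 - 3*u^2 + u + 2) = (u - 3)*(u + 1)*(u + 4)*(u^3 - 2*u^2 - u + 2) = (u - 3)*(u - 1)*(u + 1)*(u + 4)*(u^2 - u - 2) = (u - 3)*(u - 2)*(u - 1)*(u + 1)*(u + 4)*(u + 1)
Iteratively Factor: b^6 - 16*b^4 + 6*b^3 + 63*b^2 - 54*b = (b - 3)*(b^5 + 3*b^4 - 7*b^3 - 15*b^2 + 18*b) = (b - 3)*(b - 1)*(b^4 + 4*b^3 - 3*b^2 - 18*b) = (b - 3)*(b - 1)*(b + 3)*(b^3 + b^2 - 6*b) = b*(b - 3)*(b - 1)*(b + 3)*(b^2 + b - 6) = b*(b - 3)*(b - 1)*(b + 3)^2*(b - 2)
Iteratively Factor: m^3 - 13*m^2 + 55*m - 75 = (m - 5)*(m^2 - 8*m + 15) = (m - 5)^2*(m - 3)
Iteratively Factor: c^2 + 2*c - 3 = (c - 1)*(c + 3)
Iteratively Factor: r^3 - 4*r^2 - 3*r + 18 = (r - 3)*(r^2 - r - 6) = (r - 3)*(r + 2)*(r - 3)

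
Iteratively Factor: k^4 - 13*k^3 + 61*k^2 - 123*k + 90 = (k - 5)*(k^3 - 8*k^2 + 21*k - 18) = (k - 5)*(k - 2)*(k^2 - 6*k + 9) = (k - 5)*(k - 3)*(k - 2)*(k - 3)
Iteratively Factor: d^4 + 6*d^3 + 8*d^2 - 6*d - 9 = (d - 1)*(d^3 + 7*d^2 + 15*d + 9) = (d - 1)*(d + 3)*(d^2 + 4*d + 3) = (d - 1)*(d + 1)*(d + 3)*(d + 3)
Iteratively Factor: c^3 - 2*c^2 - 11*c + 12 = (c - 4)*(c^2 + 2*c - 3) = (c - 4)*(c - 1)*(c + 3)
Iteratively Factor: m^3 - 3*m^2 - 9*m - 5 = (m - 5)*(m^2 + 2*m + 1) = (m - 5)*(m + 1)*(m + 1)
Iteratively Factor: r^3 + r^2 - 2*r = (r + 2)*(r^2 - r) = r*(r + 2)*(r - 1)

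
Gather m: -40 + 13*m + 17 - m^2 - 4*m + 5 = -m^2 + 9*m - 18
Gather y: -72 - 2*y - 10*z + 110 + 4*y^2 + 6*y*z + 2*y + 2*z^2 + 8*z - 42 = 4*y^2 + 6*y*z + 2*z^2 - 2*z - 4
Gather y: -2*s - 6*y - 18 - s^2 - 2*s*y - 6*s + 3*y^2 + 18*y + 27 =-s^2 - 8*s + 3*y^2 + y*(12 - 2*s) + 9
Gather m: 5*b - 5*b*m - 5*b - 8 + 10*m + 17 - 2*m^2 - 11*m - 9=-2*m^2 + m*(-5*b - 1)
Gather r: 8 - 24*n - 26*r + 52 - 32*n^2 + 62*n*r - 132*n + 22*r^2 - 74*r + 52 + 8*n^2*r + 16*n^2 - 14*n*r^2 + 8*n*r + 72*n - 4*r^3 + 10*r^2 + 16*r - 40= -16*n^2 - 84*n - 4*r^3 + r^2*(32 - 14*n) + r*(8*n^2 + 70*n - 84) + 72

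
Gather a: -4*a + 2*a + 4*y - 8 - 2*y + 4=-2*a + 2*y - 4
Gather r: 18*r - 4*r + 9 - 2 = 14*r + 7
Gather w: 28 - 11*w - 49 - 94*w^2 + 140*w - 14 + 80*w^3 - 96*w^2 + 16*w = 80*w^3 - 190*w^2 + 145*w - 35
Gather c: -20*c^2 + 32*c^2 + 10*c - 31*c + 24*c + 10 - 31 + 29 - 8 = 12*c^2 + 3*c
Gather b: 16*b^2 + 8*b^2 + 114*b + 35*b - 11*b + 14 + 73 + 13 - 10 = 24*b^2 + 138*b + 90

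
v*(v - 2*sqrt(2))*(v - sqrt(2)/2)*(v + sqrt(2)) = v^4 - 3*sqrt(2)*v^3/2 - 3*v^2 + 2*sqrt(2)*v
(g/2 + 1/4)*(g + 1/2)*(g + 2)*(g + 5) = g^4/2 + 4*g^3 + 69*g^2/8 + 47*g/8 + 5/4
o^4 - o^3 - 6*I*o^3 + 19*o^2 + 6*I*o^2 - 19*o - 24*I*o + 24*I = (o - 1)*(o - 8*I)*(o - I)*(o + 3*I)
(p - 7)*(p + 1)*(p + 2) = p^3 - 4*p^2 - 19*p - 14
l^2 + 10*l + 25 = (l + 5)^2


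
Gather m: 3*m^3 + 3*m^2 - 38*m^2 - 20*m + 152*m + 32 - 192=3*m^3 - 35*m^2 + 132*m - 160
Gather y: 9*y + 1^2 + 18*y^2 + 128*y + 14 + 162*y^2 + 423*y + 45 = 180*y^2 + 560*y + 60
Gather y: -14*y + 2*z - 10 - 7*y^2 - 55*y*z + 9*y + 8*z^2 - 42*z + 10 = -7*y^2 + y*(-55*z - 5) + 8*z^2 - 40*z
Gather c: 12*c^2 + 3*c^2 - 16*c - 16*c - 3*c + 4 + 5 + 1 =15*c^2 - 35*c + 10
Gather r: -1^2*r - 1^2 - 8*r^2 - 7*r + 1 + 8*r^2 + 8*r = 0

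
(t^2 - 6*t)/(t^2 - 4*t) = (t - 6)/(t - 4)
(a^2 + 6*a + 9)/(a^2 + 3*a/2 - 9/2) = 2*(a + 3)/(2*a - 3)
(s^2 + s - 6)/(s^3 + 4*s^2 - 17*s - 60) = (s - 2)/(s^2 + s - 20)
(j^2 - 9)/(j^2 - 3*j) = (j + 3)/j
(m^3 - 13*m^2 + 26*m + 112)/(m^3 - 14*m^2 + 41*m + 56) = (m + 2)/(m + 1)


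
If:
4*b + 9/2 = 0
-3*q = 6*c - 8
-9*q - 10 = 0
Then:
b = -9/8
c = 17/9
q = -10/9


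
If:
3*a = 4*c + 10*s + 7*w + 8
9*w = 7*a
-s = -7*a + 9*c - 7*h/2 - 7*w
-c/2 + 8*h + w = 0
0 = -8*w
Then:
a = 0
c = 128/1341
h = 8/1341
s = -1124/1341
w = 0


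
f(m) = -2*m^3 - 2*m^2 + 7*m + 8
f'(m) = -6*m^2 - 4*m + 7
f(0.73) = 11.27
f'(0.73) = 0.88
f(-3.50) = 44.75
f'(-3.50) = -52.50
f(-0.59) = 3.58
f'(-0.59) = 7.27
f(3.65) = -90.35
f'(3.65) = -87.54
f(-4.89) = 159.81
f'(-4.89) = -116.91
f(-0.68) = 2.94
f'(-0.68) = 6.95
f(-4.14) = 86.66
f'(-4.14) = -79.28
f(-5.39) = 225.35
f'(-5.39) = -145.75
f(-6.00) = 326.00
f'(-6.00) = -185.00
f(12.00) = -3652.00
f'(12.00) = -905.00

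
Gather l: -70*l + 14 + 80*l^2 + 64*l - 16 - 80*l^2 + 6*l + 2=0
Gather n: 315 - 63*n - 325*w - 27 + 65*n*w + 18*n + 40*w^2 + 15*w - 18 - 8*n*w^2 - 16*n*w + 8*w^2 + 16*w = n*(-8*w^2 + 49*w - 45) + 48*w^2 - 294*w + 270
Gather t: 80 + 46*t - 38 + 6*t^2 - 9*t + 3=6*t^2 + 37*t + 45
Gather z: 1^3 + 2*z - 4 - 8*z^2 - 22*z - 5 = -8*z^2 - 20*z - 8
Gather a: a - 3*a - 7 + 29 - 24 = -2*a - 2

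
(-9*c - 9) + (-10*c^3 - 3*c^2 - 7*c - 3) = -10*c^3 - 3*c^2 - 16*c - 12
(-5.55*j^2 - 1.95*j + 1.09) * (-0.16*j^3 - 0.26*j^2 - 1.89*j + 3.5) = 0.888*j^5 + 1.755*j^4 + 10.8221*j^3 - 16.0229*j^2 - 8.8851*j + 3.815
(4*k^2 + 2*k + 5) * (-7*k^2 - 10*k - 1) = -28*k^4 - 54*k^3 - 59*k^2 - 52*k - 5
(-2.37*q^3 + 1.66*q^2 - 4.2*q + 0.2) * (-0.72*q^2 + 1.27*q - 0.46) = 1.7064*q^5 - 4.2051*q^4 + 6.2224*q^3 - 6.2416*q^2 + 2.186*q - 0.092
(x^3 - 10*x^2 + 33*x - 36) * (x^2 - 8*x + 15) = x^5 - 18*x^4 + 128*x^3 - 450*x^2 + 783*x - 540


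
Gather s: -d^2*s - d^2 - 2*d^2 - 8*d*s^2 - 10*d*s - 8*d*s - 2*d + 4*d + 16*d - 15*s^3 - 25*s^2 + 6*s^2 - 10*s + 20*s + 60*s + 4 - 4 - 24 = -3*d^2 + 18*d - 15*s^3 + s^2*(-8*d - 19) + s*(-d^2 - 18*d + 70) - 24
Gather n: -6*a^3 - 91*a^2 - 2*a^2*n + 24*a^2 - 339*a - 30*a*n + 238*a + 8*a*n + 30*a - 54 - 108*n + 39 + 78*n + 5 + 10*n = -6*a^3 - 67*a^2 - 71*a + n*(-2*a^2 - 22*a - 20) - 10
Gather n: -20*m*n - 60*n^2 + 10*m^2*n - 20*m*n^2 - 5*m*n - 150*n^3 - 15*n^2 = -150*n^3 + n^2*(-20*m - 75) + n*(10*m^2 - 25*m)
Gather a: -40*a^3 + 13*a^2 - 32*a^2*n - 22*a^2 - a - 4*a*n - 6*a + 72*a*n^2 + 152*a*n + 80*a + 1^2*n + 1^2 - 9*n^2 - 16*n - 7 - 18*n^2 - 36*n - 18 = -40*a^3 + a^2*(-32*n - 9) + a*(72*n^2 + 148*n + 73) - 27*n^2 - 51*n - 24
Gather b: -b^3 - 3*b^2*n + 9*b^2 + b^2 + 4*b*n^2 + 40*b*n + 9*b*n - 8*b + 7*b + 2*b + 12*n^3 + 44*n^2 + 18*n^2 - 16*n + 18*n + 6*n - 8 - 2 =-b^3 + b^2*(10 - 3*n) + b*(4*n^2 + 49*n + 1) + 12*n^3 + 62*n^2 + 8*n - 10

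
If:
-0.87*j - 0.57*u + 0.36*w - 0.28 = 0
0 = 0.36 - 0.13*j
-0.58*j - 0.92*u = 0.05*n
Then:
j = 2.77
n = 54.6871794871795 - 11.6210526315789*w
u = 0.631578947368421*w - 4.71794871794872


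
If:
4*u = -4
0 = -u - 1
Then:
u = -1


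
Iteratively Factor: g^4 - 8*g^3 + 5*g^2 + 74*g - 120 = (g - 2)*(g^3 - 6*g^2 - 7*g + 60) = (g - 5)*(g - 2)*(g^2 - g - 12) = (g - 5)*(g - 2)*(g + 3)*(g - 4)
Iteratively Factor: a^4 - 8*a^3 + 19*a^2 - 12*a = (a)*(a^3 - 8*a^2 + 19*a - 12) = a*(a - 3)*(a^2 - 5*a + 4) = a*(a - 3)*(a - 1)*(a - 4)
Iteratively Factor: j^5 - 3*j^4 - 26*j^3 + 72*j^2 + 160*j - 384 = (j - 4)*(j^4 + j^3 - 22*j^2 - 16*j + 96) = (j - 4)*(j - 2)*(j^3 + 3*j^2 - 16*j - 48) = (j - 4)^2*(j - 2)*(j^2 + 7*j + 12) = (j - 4)^2*(j - 2)*(j + 4)*(j + 3)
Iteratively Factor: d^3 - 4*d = (d)*(d^2 - 4) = d*(d + 2)*(d - 2)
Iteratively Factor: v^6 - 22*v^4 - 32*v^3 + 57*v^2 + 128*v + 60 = (v - 5)*(v^5 + 5*v^4 + 3*v^3 - 17*v^2 - 28*v - 12) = (v - 5)*(v - 2)*(v^4 + 7*v^3 + 17*v^2 + 17*v + 6) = (v - 5)*(v - 2)*(v + 1)*(v^3 + 6*v^2 + 11*v + 6) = (v - 5)*(v - 2)*(v + 1)*(v + 2)*(v^2 + 4*v + 3) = (v - 5)*(v - 2)*(v + 1)^2*(v + 2)*(v + 3)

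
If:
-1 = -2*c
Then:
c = 1/2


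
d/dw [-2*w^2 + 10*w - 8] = 10 - 4*w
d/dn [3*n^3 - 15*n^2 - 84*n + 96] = 9*n^2 - 30*n - 84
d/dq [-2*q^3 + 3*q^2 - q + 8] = -6*q^2 + 6*q - 1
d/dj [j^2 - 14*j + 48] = 2*j - 14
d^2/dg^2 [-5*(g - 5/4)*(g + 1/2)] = -10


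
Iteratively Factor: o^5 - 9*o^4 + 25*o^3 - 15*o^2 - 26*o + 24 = (o + 1)*(o^4 - 10*o^3 + 35*o^2 - 50*o + 24) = (o - 3)*(o + 1)*(o^3 - 7*o^2 + 14*o - 8) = (o - 3)*(o - 1)*(o + 1)*(o^2 - 6*o + 8) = (o - 3)*(o - 2)*(o - 1)*(o + 1)*(o - 4)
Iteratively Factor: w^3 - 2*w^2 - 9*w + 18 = (w - 3)*(w^2 + w - 6) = (w - 3)*(w + 3)*(w - 2)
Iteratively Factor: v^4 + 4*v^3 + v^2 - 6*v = (v)*(v^3 + 4*v^2 + v - 6) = v*(v + 2)*(v^2 + 2*v - 3) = v*(v - 1)*(v + 2)*(v + 3)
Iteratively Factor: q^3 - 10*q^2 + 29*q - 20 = (q - 1)*(q^2 - 9*q + 20) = (q - 4)*(q - 1)*(q - 5)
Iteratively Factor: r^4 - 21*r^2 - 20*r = (r - 5)*(r^3 + 5*r^2 + 4*r) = r*(r - 5)*(r^2 + 5*r + 4) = r*(r - 5)*(r + 4)*(r + 1)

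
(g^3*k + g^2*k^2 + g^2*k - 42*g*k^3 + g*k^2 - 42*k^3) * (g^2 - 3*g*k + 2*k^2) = g^5*k - 2*g^4*k^2 + g^4*k - 43*g^3*k^3 - 2*g^3*k^2 + 128*g^2*k^4 - 43*g^2*k^3 - 84*g*k^5 + 128*g*k^4 - 84*k^5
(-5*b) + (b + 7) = 7 - 4*b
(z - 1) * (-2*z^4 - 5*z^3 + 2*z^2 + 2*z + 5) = -2*z^5 - 3*z^4 + 7*z^3 + 3*z - 5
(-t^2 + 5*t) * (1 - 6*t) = 6*t^3 - 31*t^2 + 5*t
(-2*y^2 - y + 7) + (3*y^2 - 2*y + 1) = y^2 - 3*y + 8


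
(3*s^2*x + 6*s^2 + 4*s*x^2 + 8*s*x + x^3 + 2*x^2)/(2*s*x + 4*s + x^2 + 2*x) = (3*s^2 + 4*s*x + x^2)/(2*s + x)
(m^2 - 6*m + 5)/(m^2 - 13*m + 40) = (m - 1)/(m - 8)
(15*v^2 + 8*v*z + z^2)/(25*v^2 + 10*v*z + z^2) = (3*v + z)/(5*v + z)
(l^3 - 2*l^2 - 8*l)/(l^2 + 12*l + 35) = l*(l^2 - 2*l - 8)/(l^2 + 12*l + 35)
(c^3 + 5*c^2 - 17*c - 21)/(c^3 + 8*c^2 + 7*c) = (c - 3)/c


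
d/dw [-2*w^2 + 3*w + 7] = 3 - 4*w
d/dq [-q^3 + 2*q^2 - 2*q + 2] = -3*q^2 + 4*q - 2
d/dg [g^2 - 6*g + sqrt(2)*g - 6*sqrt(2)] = 2*g - 6 + sqrt(2)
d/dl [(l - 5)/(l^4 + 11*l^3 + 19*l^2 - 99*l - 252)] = (l^4 + 11*l^3 + 19*l^2 - 99*l - (l - 5)*(4*l^3 + 33*l^2 + 38*l - 99) - 252)/(l^4 + 11*l^3 + 19*l^2 - 99*l - 252)^2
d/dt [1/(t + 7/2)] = -4/(2*t + 7)^2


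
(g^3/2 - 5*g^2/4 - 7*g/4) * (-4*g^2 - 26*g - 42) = -2*g^5 - 8*g^4 + 37*g^3/2 + 98*g^2 + 147*g/2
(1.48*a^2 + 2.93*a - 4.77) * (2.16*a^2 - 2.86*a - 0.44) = 3.1968*a^4 + 2.096*a^3 - 19.3342*a^2 + 12.353*a + 2.0988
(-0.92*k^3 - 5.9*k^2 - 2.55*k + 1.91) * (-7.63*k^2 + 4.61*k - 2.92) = 7.0196*k^5 + 40.7758*k^4 - 5.05610000000001*k^3 - 9.1008*k^2 + 16.2511*k - 5.5772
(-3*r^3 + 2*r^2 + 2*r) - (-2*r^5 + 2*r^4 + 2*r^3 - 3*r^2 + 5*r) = 2*r^5 - 2*r^4 - 5*r^3 + 5*r^2 - 3*r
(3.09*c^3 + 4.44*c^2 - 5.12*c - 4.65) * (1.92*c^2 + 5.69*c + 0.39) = 5.9328*c^5 + 26.1069*c^4 + 16.6383*c^3 - 36.3292*c^2 - 28.4553*c - 1.8135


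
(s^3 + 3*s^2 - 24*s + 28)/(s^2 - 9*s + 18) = (s^3 + 3*s^2 - 24*s + 28)/(s^2 - 9*s + 18)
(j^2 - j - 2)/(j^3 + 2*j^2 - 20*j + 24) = (j + 1)/(j^2 + 4*j - 12)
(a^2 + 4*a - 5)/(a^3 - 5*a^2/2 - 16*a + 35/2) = 2*(a + 5)/(2*a^2 - 3*a - 35)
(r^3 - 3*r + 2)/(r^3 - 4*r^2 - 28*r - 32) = (r^2 - 2*r + 1)/(r^2 - 6*r - 16)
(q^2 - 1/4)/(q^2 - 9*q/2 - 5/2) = (q - 1/2)/(q - 5)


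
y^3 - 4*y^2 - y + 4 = (y - 4)*(y - 1)*(y + 1)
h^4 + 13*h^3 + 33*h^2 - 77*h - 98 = (h - 2)*(h + 1)*(h + 7)^2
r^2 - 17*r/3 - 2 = (r - 6)*(r + 1/3)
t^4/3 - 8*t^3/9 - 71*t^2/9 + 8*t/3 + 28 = (t/3 + 1)*(t - 6)*(t - 2)*(t + 7/3)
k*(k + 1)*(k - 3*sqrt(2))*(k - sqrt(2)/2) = k^4 - 7*sqrt(2)*k^3/2 + k^3 - 7*sqrt(2)*k^2/2 + 3*k^2 + 3*k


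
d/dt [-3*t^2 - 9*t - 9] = -6*t - 9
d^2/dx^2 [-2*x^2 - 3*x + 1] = -4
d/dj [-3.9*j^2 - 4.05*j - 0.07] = -7.8*j - 4.05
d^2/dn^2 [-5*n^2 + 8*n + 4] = -10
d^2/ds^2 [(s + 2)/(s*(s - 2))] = 2*(s^3 + 6*s^2 - 12*s + 8)/(s^3*(s^3 - 6*s^2 + 12*s - 8))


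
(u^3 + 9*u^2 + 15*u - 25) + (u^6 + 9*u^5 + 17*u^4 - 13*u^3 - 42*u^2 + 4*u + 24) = u^6 + 9*u^5 + 17*u^4 - 12*u^3 - 33*u^2 + 19*u - 1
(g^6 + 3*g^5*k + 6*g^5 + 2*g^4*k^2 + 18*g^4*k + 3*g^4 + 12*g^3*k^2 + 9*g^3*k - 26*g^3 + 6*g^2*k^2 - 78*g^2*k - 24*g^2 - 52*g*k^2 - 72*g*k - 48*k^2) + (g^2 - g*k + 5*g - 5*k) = g^6 + 3*g^5*k + 6*g^5 + 2*g^4*k^2 + 18*g^4*k + 3*g^4 + 12*g^3*k^2 + 9*g^3*k - 26*g^3 + 6*g^2*k^2 - 78*g^2*k - 23*g^2 - 52*g*k^2 - 73*g*k + 5*g - 48*k^2 - 5*k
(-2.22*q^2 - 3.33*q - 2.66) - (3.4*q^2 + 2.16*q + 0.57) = -5.62*q^2 - 5.49*q - 3.23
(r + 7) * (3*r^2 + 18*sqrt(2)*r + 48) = 3*r^3 + 21*r^2 + 18*sqrt(2)*r^2 + 48*r + 126*sqrt(2)*r + 336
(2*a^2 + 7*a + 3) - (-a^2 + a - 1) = 3*a^2 + 6*a + 4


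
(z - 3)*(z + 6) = z^2 + 3*z - 18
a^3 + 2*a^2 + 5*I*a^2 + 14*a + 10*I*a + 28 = (a + 2)*(a - 2*I)*(a + 7*I)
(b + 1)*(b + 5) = b^2 + 6*b + 5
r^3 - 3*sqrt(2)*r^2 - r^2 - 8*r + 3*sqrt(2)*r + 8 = (r - 1)*(r - 4*sqrt(2))*(r + sqrt(2))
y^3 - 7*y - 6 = (y - 3)*(y + 1)*(y + 2)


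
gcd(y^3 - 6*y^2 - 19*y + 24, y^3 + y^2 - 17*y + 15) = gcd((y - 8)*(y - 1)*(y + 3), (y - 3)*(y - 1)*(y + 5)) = y - 1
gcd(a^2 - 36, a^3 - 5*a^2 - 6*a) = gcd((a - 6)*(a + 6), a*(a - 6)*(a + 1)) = a - 6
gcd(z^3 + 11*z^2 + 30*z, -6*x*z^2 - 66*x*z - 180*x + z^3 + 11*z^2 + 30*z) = z^2 + 11*z + 30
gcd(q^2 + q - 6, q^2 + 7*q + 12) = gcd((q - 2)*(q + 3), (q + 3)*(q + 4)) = q + 3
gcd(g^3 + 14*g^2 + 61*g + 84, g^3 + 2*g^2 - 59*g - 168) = g^2 + 10*g + 21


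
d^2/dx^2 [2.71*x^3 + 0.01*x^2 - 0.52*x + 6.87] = 16.26*x + 0.02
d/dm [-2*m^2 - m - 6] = -4*m - 1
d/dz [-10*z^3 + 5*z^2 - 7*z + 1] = -30*z^2 + 10*z - 7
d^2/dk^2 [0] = 0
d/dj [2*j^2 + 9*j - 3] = 4*j + 9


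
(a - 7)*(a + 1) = a^2 - 6*a - 7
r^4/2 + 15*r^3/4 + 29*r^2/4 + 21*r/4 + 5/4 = (r/2 + 1/2)*(r + 1/2)*(r + 1)*(r + 5)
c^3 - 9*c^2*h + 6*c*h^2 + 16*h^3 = (c - 8*h)*(c - 2*h)*(c + h)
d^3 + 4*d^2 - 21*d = d*(d - 3)*(d + 7)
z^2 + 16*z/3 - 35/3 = (z - 5/3)*(z + 7)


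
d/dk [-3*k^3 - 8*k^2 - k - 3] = -9*k^2 - 16*k - 1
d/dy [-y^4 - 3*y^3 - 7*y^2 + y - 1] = -4*y^3 - 9*y^2 - 14*y + 1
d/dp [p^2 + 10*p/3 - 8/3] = 2*p + 10/3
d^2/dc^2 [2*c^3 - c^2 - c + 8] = 12*c - 2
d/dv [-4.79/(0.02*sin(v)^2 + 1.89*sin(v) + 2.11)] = (0.1916*sin(v) + 9.0531)*cos(v)/(0.02*sin(v)^2 + 1.89*sin(v) + 2.11)^2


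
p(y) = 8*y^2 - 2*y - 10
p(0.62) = -8.16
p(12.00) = 1118.00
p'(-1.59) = -27.44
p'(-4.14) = -68.24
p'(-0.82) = -15.12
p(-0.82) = -2.98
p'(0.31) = 2.96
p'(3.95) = 61.20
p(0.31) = -9.85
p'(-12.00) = -194.00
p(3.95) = 106.92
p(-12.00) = 1166.00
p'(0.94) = 13.04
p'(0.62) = 7.92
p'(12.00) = 190.00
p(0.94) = -4.81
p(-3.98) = 124.68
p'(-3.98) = -65.68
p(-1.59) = 13.40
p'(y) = 16*y - 2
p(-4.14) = 135.40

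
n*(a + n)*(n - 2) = a*n^2 - 2*a*n + n^3 - 2*n^2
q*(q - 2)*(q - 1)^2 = q^4 - 4*q^3 + 5*q^2 - 2*q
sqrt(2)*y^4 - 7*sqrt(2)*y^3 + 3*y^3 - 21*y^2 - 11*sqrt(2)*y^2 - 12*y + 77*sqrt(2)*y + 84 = (y - 7)*(y - 2*sqrt(2))*(y + 3*sqrt(2))*(sqrt(2)*y + 1)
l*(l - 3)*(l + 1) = l^3 - 2*l^2 - 3*l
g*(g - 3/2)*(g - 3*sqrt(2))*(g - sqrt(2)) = g^4 - 4*sqrt(2)*g^3 - 3*g^3/2 + 6*g^2 + 6*sqrt(2)*g^2 - 9*g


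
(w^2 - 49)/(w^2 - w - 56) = (w - 7)/(w - 8)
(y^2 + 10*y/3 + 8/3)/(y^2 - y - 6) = (y + 4/3)/(y - 3)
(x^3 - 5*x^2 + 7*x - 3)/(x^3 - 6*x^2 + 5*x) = (x^2 - 4*x + 3)/(x*(x - 5))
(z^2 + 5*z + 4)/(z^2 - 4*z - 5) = (z + 4)/(z - 5)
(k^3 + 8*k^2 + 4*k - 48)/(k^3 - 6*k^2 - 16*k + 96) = (k^2 + 4*k - 12)/(k^2 - 10*k + 24)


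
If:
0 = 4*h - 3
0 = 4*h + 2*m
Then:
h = 3/4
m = -3/2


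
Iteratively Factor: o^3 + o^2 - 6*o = (o + 3)*(o^2 - 2*o) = (o - 2)*(o + 3)*(o)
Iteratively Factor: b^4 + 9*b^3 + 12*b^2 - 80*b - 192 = (b + 4)*(b^3 + 5*b^2 - 8*b - 48) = (b + 4)^2*(b^2 + b - 12) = (b - 3)*(b + 4)^2*(b + 4)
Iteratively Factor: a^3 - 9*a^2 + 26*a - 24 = (a - 3)*(a^2 - 6*a + 8) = (a - 4)*(a - 3)*(a - 2)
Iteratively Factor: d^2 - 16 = (d + 4)*(d - 4)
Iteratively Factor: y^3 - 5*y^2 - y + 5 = (y + 1)*(y^2 - 6*y + 5) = (y - 5)*(y + 1)*(y - 1)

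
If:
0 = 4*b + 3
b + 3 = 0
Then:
No Solution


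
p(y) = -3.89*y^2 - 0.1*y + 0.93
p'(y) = -7.78*y - 0.1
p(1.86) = -12.71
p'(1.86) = -14.57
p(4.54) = -79.70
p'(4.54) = -35.42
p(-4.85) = -90.09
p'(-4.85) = 37.63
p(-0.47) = 0.12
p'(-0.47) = 3.56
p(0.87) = -2.10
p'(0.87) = -6.87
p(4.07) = -63.91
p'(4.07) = -31.76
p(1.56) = -8.69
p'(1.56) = -12.24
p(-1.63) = -9.24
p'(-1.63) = 12.58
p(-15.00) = -872.82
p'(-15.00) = 116.60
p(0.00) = 0.93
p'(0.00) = -0.10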